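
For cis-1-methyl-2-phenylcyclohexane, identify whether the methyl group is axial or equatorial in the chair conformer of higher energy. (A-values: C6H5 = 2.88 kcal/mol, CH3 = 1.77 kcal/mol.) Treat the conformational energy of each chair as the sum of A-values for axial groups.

equatorial

C1 and C2 have opposite parity, so for the cis isomer the two substituents are one axial and one equatorial in each chair.
Chair I (phenyl axial, methyl equatorial): E = 2.88 kcal/mol.
Chair II (phenyl equatorial, methyl axial): E = 1.77 kcal/mol.
Chair I is the less stable (higher-energy) conformer, and in that chair the methyl group is equatorial.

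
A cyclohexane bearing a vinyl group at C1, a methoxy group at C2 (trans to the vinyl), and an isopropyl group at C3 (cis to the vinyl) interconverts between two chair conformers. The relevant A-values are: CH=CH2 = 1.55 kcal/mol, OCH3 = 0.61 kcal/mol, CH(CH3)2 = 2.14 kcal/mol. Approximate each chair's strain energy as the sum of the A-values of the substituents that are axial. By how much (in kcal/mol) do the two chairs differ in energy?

4.30 kcal/mol

Chair I (vinyl axial, methoxy axial, isopropyl axial): E = 4.30 kcal/mol.
Chair II (vinyl equatorial, methoxy equatorial, isopropyl equatorial): E = 0.00 kcal/mol.
ΔE = 4.30 − 0.00 = 4.30 kcal/mol; chair II is more stable.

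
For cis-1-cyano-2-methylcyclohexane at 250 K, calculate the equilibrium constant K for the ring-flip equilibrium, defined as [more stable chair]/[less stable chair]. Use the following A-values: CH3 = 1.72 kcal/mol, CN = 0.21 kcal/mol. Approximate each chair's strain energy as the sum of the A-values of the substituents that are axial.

C1 and C2 have opposite parity, so for the cis isomer the two substituents are one axial and one equatorial in each chair.
Chair I (methyl axial, cyano equatorial): E = 1.72 kcal/mol; chair II (methyl equatorial, cyano axial): E = 0.21 kcal/mol.
ΔG = 1.51 kcal/mol between the two chairs.
K = exp(ΔG/RT) with R = 1.987×10⁻³ kcal mol⁻¹ K⁻¹ and T = 250 K gives K ≈ 20.9.

K ≈ 20.9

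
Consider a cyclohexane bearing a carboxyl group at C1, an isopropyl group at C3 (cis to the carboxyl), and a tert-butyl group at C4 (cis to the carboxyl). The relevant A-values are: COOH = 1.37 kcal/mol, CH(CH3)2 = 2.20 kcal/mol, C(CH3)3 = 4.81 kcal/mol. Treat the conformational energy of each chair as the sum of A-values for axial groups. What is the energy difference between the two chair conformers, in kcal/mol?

1.24 kcal/mol

Chair I (carboxyl axial, isopropyl axial, tert-butyl equatorial): E = 3.57 kcal/mol.
Chair II (carboxyl equatorial, isopropyl equatorial, tert-butyl axial): E = 4.81 kcal/mol.
ΔE = 4.81 − 3.57 = 1.24 kcal/mol; chair I is more stable.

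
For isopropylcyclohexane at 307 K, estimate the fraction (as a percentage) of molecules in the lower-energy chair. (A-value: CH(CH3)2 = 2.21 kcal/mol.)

One chair has the isopropyl group axial (E = 2.21 kcal/mol) and the other has it equatorial (E = 0).
ΔG = 2.21 kcal/mol between the two chairs.
K = exp(ΔG/RT) with R = 1.987×10⁻³ kcal mol⁻¹ K⁻¹ and T = 307 K gives K ≈ 37.4.
Fraction in the lower-energy chair = K/(K+1) = 97.4%.

97.4%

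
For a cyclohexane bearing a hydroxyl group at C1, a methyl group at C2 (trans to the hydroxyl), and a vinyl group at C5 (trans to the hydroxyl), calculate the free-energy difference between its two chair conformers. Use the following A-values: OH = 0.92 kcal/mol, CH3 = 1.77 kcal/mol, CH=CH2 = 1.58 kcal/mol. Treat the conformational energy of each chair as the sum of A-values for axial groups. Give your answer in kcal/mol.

1.11 kcal/mol

Chair I (hydroxyl axial, methyl axial, vinyl equatorial): E = 2.69 kcal/mol.
Chair II (hydroxyl equatorial, methyl equatorial, vinyl axial): E = 1.58 kcal/mol.
ΔE = 2.69 − 1.58 = 1.11 kcal/mol; chair II is more stable.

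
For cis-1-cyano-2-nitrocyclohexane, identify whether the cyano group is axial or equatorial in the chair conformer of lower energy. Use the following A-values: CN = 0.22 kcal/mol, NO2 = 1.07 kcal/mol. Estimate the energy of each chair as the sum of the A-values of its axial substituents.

axial

C1 and C2 have opposite parity, so for the cis isomer the two substituents are one axial and one equatorial in each chair.
Chair I (cyano axial, nitro equatorial): E = 0.22 kcal/mol.
Chair II (cyano equatorial, nitro axial): E = 1.07 kcal/mol.
Chair I is the more stable (lower-energy) conformer, and in that chair the cyano group is axial.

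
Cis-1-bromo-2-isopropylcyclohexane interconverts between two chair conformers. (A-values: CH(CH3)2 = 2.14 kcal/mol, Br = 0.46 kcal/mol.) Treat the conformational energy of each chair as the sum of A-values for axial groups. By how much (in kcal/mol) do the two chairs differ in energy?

1.68 kcal/mol

C1 and C2 have opposite parity, so for the cis isomer the two substituents are one axial and one equatorial in each chair.
Chair I (isopropyl axial, bromo equatorial): E = 2.14 kcal/mol.
Chair II (isopropyl equatorial, bromo axial): E = 0.46 kcal/mol.
ΔE = 2.14 − 0.46 = 1.68 kcal/mol; chair II is more stable.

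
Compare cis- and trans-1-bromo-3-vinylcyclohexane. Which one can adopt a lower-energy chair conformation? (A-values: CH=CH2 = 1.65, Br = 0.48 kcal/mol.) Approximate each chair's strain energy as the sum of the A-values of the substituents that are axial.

cis

At 1,3 positions (parity same): cis → (e,e or a,a); trans → (a,e or e,a).
Best chair for cis: E = 0.00 kcal/mol; best chair for trans: E = 0.48 kcal/mol.
The cis isomer is lower by 0.48 kcal/mol.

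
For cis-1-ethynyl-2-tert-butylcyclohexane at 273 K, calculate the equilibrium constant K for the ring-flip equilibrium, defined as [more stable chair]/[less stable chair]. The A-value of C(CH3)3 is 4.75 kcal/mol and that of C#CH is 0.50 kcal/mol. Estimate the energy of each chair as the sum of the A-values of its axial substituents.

C1 and C2 have opposite parity, so for the cis isomer the two substituents are one axial and one equatorial in each chair.
Chair I (tert-butyl axial, ethynyl equatorial): E = 4.75 kcal/mol; chair II (tert-butyl equatorial, ethynyl axial): E = 0.50 kcal/mol.
ΔG = 4.25 kcal/mol between the two chairs.
K = exp(ΔG/RT) with R = 1.987×10⁻³ kcal mol⁻¹ K⁻¹ and T = 273 K gives K ≈ 2.53e+03.

K ≈ 2527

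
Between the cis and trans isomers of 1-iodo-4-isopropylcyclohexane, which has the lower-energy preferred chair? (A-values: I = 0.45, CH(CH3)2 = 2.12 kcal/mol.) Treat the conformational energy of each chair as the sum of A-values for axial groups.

trans

At 1,4 positions (parity opposite): cis → (a,e or e,a); trans → (e,e or a,a).
Best chair for cis: E = 0.45 kcal/mol; best chair for trans: E = 0.00 kcal/mol.
The trans isomer is lower by 0.45 kcal/mol.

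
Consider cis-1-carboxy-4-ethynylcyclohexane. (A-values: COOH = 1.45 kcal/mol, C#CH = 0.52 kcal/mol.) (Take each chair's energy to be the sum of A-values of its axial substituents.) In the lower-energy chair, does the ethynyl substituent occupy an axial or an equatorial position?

axial

C1 and C4 have opposite parity, so for the cis isomer the two substituents are one axial and one equatorial in each chair.
Chair I (carboxyl axial, ethynyl equatorial): E = 1.45 kcal/mol.
Chair II (carboxyl equatorial, ethynyl axial): E = 0.52 kcal/mol.
Chair II is the more stable (lower-energy) conformer, and in that chair the ethynyl group is axial.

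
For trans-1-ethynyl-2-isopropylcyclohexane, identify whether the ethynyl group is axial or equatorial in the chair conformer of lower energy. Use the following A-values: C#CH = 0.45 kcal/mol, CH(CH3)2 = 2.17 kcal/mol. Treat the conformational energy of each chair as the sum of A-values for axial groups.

C1 and C2 have opposite parity, so for the trans isomer the two substituents are e,e in one chair and a,a in the other.
Chair I (ethynyl axial, isopropyl axial): E = 2.62 kcal/mol.
Chair II (ethynyl equatorial, isopropyl equatorial): E = 0.00 kcal/mol.
Chair II is the more stable (lower-energy) conformer, and in that chair the ethynyl group is equatorial.

equatorial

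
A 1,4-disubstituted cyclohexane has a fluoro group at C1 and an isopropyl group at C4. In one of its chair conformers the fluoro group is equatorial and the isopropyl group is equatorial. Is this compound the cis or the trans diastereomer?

trans

C1 and C4 have opposite parity, so their axial bonds point in opposite directions.
With opposite-parity carbons, two substituents on the same face are one axial and one equatorial; opposite faces give both axial or both equatorial.
Here the groups are equatorial/equatorial → opposite face → trans.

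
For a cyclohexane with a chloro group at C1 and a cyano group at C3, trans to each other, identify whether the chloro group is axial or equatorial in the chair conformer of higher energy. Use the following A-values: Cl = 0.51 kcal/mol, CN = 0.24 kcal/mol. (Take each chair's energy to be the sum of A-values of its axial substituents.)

C1 and C3 have the same parity, so for the trans isomer the two substituents are one axial and one equatorial in each chair.
Chair I (chloro axial, cyano equatorial): E = 0.51 kcal/mol.
Chair II (chloro equatorial, cyano axial): E = 0.24 kcal/mol.
Chair I is the less stable (higher-energy) conformer, and in that chair the chloro group is axial.

axial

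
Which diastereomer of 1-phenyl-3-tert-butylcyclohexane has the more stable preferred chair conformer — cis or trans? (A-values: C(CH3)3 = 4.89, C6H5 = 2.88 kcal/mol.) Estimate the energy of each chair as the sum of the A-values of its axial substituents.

At 1,3 positions (parity same): cis → (e,e or a,a); trans → (a,e or e,a).
Best chair for cis: E = 0.00 kcal/mol; best chair for trans: E = 2.88 kcal/mol.
The cis isomer is lower by 2.88 kcal/mol.

cis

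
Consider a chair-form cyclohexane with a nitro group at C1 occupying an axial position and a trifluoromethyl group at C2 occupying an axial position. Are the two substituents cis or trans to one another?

trans

C1 and C2 have opposite parity, so their axial bonds point in opposite directions.
With opposite-parity carbons, two substituents on the same face are one axial and one equatorial; opposite faces give both axial or both equatorial.
Here the groups are axial/axial → opposite face → trans.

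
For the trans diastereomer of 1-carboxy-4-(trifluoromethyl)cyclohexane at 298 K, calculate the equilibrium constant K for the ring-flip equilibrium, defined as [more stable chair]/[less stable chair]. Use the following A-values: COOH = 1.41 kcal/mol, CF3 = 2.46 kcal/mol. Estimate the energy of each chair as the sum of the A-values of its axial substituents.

C1 and C4 have opposite parity, so for the trans isomer the two substituents are e,e in one chair and a,a in the other.
Chair I (carboxyl axial, trifluoromethyl axial): E = 3.87 kcal/mol; chair II (carboxyl equatorial, trifluoromethyl equatorial): E = 0.00 kcal/mol.
ΔG = 3.87 kcal/mol between the two chairs.
K = exp(ΔG/RT) with R = 1.987×10⁻³ kcal mol⁻¹ K⁻¹ and T = 298 K gives K ≈ 689.

K ≈ 689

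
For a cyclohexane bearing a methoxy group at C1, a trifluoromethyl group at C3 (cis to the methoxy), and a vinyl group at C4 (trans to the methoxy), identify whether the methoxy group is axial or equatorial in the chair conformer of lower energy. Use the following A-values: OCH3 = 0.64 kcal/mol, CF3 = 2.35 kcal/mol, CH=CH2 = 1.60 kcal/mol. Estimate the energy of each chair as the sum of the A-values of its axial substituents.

Chair I (methoxy axial, trifluoromethyl axial, vinyl axial): E = 4.59 kcal/mol.
Chair II (methoxy equatorial, trifluoromethyl equatorial, vinyl equatorial): E = 0.00 kcal/mol.
Chair II is the more stable (lower-energy) conformer, and in that chair the methoxy group is equatorial.

equatorial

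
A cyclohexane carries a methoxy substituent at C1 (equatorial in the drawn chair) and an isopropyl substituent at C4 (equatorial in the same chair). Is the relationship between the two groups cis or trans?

trans

C1 and C4 have opposite parity, so their axial bonds point in opposite directions.
With opposite-parity carbons, two substituents on the same face are one axial and one equatorial; opposite faces give both axial or both equatorial.
Here the groups are equatorial/equatorial → opposite face → trans.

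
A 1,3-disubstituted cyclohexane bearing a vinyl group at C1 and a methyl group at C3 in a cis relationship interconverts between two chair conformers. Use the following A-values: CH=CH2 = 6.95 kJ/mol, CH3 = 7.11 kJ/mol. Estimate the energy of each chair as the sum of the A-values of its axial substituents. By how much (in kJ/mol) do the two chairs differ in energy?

14.06 kJ/mol

C1 and C3 have the same parity, so for the cis isomer the two substituents are e,e in one chair and a,a in the other.
Chair I (vinyl axial, methyl axial): E = 14.06 kJ/mol.
Chair II (vinyl equatorial, methyl equatorial): E = 0.00 kJ/mol.
ΔE = 14.06 − 0.00 = 14.06 kJ/mol; chair II is more stable.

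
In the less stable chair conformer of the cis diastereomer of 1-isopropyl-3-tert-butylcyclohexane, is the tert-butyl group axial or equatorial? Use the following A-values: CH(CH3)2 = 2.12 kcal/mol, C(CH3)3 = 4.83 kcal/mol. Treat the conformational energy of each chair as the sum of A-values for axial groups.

C1 and C3 have the same parity, so for the cis isomer the two substituents are e,e in one chair and a,a in the other.
Chair I (isopropyl axial, tert-butyl axial): E = 6.95 kcal/mol.
Chair II (isopropyl equatorial, tert-butyl equatorial): E = 0.00 kcal/mol.
Chair I is the less stable (higher-energy) conformer, and in that chair the tert-butyl group is axial.

axial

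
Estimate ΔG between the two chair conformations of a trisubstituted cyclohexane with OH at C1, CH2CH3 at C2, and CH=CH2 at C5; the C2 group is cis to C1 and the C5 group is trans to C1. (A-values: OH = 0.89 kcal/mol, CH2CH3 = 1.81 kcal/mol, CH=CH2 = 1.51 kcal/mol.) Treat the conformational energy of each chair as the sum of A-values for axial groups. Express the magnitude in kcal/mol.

Chair I (hydroxyl axial, ethyl equatorial, vinyl equatorial): E = 0.89 kcal/mol.
Chair II (hydroxyl equatorial, ethyl axial, vinyl axial): E = 3.32 kcal/mol.
ΔE = 3.32 − 0.89 = 2.43 kcal/mol; chair I is more stable.

2.43 kcal/mol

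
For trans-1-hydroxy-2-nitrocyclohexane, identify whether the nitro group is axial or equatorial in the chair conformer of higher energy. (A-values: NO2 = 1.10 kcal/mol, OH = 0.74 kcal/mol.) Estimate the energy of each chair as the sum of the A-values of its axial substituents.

axial

C1 and C2 have opposite parity, so for the trans isomer the two substituents are e,e in one chair and a,a in the other.
Chair I (nitro axial, hydroxyl axial): E = 1.84 kcal/mol.
Chair II (nitro equatorial, hydroxyl equatorial): E = 0.00 kcal/mol.
Chair I is the less stable (higher-energy) conformer, and in that chair the nitro group is axial.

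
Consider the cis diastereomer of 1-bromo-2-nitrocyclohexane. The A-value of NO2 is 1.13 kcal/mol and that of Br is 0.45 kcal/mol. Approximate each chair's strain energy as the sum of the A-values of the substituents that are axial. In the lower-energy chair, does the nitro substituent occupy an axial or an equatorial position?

equatorial

C1 and C2 have opposite parity, so for the cis isomer the two substituents are one axial and one equatorial in each chair.
Chair I (nitro axial, bromo equatorial): E = 1.13 kcal/mol.
Chair II (nitro equatorial, bromo axial): E = 0.45 kcal/mol.
Chair II is the more stable (lower-energy) conformer, and in that chair the nitro group is equatorial.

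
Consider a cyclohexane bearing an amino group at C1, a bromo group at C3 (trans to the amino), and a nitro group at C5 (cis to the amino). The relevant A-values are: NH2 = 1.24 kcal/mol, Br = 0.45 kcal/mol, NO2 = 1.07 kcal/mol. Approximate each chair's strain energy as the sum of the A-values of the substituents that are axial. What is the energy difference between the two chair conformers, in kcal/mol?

1.86 kcal/mol

Chair I (amino axial, bromo equatorial, nitro axial): E = 2.31 kcal/mol.
Chair II (amino equatorial, bromo axial, nitro equatorial): E = 0.45 kcal/mol.
ΔE = 2.31 − 0.45 = 1.86 kcal/mol; chair II is more stable.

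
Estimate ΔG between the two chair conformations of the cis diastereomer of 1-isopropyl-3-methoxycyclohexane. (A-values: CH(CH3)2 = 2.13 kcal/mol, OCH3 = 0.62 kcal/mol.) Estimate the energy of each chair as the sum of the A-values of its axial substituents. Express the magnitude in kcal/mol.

2.75 kcal/mol

C1 and C3 have the same parity, so for the cis isomer the two substituents are e,e in one chair and a,a in the other.
Chair I (isopropyl axial, methoxy axial): E = 2.75 kcal/mol.
Chair II (isopropyl equatorial, methoxy equatorial): E = 0.00 kcal/mol.
ΔE = 2.75 − 0.00 = 2.75 kcal/mol; chair II is more stable.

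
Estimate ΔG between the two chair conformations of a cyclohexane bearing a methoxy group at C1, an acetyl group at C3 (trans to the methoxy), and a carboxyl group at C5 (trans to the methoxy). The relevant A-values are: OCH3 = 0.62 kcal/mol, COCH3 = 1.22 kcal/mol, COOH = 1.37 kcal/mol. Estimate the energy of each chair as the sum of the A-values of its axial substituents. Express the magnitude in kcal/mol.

Chair I (methoxy axial, acetyl equatorial, carboxyl equatorial): E = 0.62 kcal/mol.
Chair II (methoxy equatorial, acetyl axial, carboxyl axial): E = 2.59 kcal/mol.
ΔE = 2.59 − 0.62 = 1.97 kcal/mol; chair I is more stable.

1.97 kcal/mol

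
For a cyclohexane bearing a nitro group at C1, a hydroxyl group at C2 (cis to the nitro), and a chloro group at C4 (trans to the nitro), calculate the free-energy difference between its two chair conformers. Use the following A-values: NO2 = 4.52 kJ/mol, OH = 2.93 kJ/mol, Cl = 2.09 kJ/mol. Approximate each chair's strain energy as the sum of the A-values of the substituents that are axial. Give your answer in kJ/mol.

3.68 kJ/mol

Chair I (nitro axial, hydroxyl equatorial, chloro axial): E = 6.61 kJ/mol.
Chair II (nitro equatorial, hydroxyl axial, chloro equatorial): E = 2.93 kJ/mol.
ΔE = 6.61 − 2.93 = 3.68 kJ/mol; chair II is more stable.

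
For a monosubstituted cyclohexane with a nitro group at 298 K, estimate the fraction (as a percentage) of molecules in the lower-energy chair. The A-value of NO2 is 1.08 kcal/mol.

86.1%

One chair has the nitro group axial (E = 1.08 kcal/mol) and the other has it equatorial (E = 0).
ΔG = 1.08 kcal/mol between the two chairs.
K = exp(ΔG/RT) with R = 1.987×10⁻³ kcal mol⁻¹ K⁻¹ and T = 298 K gives K ≈ 6.2.
Fraction in the lower-energy chair = K/(K+1) = 86.1%.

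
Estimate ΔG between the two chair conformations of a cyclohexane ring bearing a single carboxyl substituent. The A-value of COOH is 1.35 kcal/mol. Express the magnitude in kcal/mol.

A monosubstituted cyclohexane has one chair with the carboxyl group axial (E = A = 1.35 kcal/mol) and one with it equatorial (E = 0).
ΔE = 1.35 − 0 = 1.35 kcal/mol.

1.35 kcal/mol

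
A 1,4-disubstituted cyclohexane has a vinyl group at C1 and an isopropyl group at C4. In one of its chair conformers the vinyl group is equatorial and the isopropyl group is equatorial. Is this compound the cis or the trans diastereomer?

C1 and C4 have opposite parity, so their axial bonds point in opposite directions.
With opposite-parity carbons, two substituents on the same face are one axial and one equatorial; opposite faces give both axial or both equatorial.
Here the groups are equatorial/equatorial → opposite face → trans.

trans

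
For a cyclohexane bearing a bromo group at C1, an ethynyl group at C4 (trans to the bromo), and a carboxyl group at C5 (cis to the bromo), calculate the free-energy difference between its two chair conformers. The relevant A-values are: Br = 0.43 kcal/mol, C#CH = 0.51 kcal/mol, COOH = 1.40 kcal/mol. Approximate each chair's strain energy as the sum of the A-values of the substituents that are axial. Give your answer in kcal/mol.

Chair I (bromo axial, ethynyl axial, carboxyl axial): E = 2.34 kcal/mol.
Chair II (bromo equatorial, ethynyl equatorial, carboxyl equatorial): E = 0.00 kcal/mol.
ΔE = 2.34 − 0.00 = 2.34 kcal/mol; chair II is more stable.

2.34 kcal/mol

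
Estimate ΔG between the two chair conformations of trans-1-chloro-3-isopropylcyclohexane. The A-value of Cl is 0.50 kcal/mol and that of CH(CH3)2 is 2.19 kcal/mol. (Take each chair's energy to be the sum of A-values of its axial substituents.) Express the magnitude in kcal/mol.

1.69 kcal/mol

C1 and C3 have the same parity, so for the trans isomer the two substituents are one axial and one equatorial in each chair.
Chair I (chloro axial, isopropyl equatorial): E = 0.50 kcal/mol.
Chair II (chloro equatorial, isopropyl axial): E = 2.19 kcal/mol.
ΔE = 2.19 − 0.50 = 1.69 kcal/mol; chair I is more stable.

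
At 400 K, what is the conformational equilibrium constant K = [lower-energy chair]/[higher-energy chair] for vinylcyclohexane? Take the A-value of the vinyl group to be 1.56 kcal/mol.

K ≈ 7.12

One chair has the vinyl group axial (E = 1.56 kcal/mol) and the other has it equatorial (E = 0).
ΔG = 1.56 kcal/mol between the two chairs.
K = exp(ΔG/RT) with R = 1.987×10⁻³ kcal mol⁻¹ K⁻¹ and T = 400 K gives K ≈ 7.12.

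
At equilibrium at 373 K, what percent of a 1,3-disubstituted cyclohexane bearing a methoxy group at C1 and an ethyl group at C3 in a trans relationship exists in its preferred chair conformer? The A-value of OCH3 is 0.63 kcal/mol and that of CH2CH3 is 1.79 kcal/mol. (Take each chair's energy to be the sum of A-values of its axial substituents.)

C1 and C3 have the same parity, so for the trans isomer the two substituents are one axial and one equatorial in each chair.
Chair I (methoxy axial, ethyl equatorial): E = 0.63 kcal/mol; chair II (methoxy equatorial, ethyl axial): E = 1.79 kcal/mol.
ΔG = 1.16 kcal/mol between the two chairs.
K = exp(ΔG/RT) with R = 1.987×10⁻³ kcal mol⁻¹ K⁻¹ and T = 373 K gives K ≈ 4.78.
Fraction in the lower-energy chair = K/(K+1) = 82.7%.

82.7%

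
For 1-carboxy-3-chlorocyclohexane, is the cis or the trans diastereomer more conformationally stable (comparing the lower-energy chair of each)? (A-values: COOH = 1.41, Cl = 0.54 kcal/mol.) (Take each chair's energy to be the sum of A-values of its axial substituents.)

cis

At 1,3 positions (parity same): cis → (e,e or a,a); trans → (a,e or e,a).
Best chair for cis: E = 0.00 kcal/mol; best chair for trans: E = 0.54 kcal/mol.
The cis isomer is lower by 0.54 kcal/mol.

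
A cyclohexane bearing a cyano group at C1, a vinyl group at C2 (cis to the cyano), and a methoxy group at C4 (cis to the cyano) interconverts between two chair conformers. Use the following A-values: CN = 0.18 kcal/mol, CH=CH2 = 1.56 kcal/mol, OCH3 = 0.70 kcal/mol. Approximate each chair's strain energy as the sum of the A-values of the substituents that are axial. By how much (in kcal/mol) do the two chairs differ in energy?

2.08 kcal/mol

Chair I (cyano axial, vinyl equatorial, methoxy equatorial): E = 0.18 kcal/mol.
Chair II (cyano equatorial, vinyl axial, methoxy axial): E = 2.26 kcal/mol.
ΔE = 2.26 − 0.18 = 2.08 kcal/mol; chair I is more stable.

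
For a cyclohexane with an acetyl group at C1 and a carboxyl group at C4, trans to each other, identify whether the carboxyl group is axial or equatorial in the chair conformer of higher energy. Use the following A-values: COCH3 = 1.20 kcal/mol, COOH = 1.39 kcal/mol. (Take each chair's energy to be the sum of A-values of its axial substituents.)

C1 and C4 have opposite parity, so for the trans isomer the two substituents are e,e in one chair and a,a in the other.
Chair I (acetyl axial, carboxyl axial): E = 2.59 kcal/mol.
Chair II (acetyl equatorial, carboxyl equatorial): E = 0.00 kcal/mol.
Chair I is the less stable (higher-energy) conformer, and in that chair the carboxyl group is axial.

axial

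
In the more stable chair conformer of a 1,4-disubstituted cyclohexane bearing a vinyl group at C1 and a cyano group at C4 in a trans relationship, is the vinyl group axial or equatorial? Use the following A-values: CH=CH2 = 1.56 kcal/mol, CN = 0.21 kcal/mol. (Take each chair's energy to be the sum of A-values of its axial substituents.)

equatorial

C1 and C4 have opposite parity, so for the trans isomer the two substituents are e,e in one chair and a,a in the other.
Chair I (vinyl axial, cyano axial): E = 1.77 kcal/mol.
Chair II (vinyl equatorial, cyano equatorial): E = 0.00 kcal/mol.
Chair II is the more stable (lower-energy) conformer, and in that chair the vinyl group is equatorial.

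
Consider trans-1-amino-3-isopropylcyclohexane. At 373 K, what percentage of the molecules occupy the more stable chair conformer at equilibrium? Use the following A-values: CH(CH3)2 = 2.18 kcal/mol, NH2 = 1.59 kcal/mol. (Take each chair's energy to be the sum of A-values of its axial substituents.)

68.9%

C1 and C3 have the same parity, so for the trans isomer the two substituents are one axial and one equatorial in each chair.
Chair I (isopropyl axial, amino equatorial): E = 2.18 kcal/mol; chair II (isopropyl equatorial, amino axial): E = 1.59 kcal/mol.
ΔG = 0.59 kcal/mol between the two chairs.
K = exp(ΔG/RT) with R = 1.987×10⁻³ kcal mol⁻¹ K⁻¹ and T = 373 K gives K ≈ 2.22.
Fraction in the lower-energy chair = K/(K+1) = 68.9%.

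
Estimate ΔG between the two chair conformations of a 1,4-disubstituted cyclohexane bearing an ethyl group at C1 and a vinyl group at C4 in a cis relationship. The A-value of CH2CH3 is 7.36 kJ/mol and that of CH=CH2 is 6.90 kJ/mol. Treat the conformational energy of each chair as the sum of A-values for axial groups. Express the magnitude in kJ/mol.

0.46 kJ/mol

C1 and C4 have opposite parity, so for the cis isomer the two substituents are one axial and one equatorial in each chair.
Chair I (ethyl axial, vinyl equatorial): E = 7.36 kJ/mol.
Chair II (ethyl equatorial, vinyl axial): E = 6.90 kJ/mol.
ΔE = 7.36 − 6.90 = 0.46 kJ/mol; chair II is more stable.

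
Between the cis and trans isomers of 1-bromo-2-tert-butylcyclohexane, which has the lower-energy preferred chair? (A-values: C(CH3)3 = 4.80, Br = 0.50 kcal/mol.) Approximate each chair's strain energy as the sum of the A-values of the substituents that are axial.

trans

At 1,2 positions (parity opposite): cis → (a,e or e,a); trans → (e,e or a,a).
Best chair for cis: E = 0.50 kcal/mol; best chair for trans: E = 0.00 kcal/mol.
The trans isomer is lower by 0.50 kcal/mol.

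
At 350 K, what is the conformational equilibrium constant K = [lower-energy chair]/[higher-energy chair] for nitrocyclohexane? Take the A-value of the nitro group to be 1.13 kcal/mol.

One chair has the nitro group axial (E = 1.13 kcal/mol) and the other has it equatorial (E = 0).
ΔG = 1.13 kcal/mol between the two chairs.
K = exp(ΔG/RT) with R = 1.987×10⁻³ kcal mol⁻¹ K⁻¹ and T = 350 K gives K ≈ 5.08.

K ≈ 5.08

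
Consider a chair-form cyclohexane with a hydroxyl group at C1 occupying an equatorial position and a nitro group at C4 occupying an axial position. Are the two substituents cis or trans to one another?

cis

C1 and C4 have opposite parity, so their axial bonds point in opposite directions.
With opposite-parity carbons, two substituents on the same face are one axial and one equatorial; opposite faces give both axial or both equatorial.
Here the groups are equatorial/axial → same face → cis.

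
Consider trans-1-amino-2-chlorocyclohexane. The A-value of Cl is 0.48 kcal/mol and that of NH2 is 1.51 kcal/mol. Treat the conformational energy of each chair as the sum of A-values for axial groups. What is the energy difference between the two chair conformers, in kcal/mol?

1.99 kcal/mol

C1 and C2 have opposite parity, so for the trans isomer the two substituents are e,e in one chair and a,a in the other.
Chair I (chloro axial, amino axial): E = 1.99 kcal/mol.
Chair II (chloro equatorial, amino equatorial): E = 0.00 kcal/mol.
ΔE = 1.99 − 0.00 = 1.99 kcal/mol; chair II is more stable.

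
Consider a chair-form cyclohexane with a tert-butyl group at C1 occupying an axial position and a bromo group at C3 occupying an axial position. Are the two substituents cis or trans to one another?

cis

C1 and C3 have the same parity, so their axial bonds point in the same direction.
With same-parity carbons, two substituents on the same face are both axial or both equatorial; opposite faces give one of each.
Here the groups are axial/axial → same face → cis.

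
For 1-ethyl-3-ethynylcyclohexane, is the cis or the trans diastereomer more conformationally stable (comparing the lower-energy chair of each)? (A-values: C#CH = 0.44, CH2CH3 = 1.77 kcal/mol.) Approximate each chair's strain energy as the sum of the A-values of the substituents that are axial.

At 1,3 positions (parity same): cis → (e,e or a,a); trans → (a,e or e,a).
Best chair for cis: E = 0.00 kcal/mol; best chair for trans: E = 0.44 kcal/mol.
The cis isomer is lower by 0.44 kcal/mol.

cis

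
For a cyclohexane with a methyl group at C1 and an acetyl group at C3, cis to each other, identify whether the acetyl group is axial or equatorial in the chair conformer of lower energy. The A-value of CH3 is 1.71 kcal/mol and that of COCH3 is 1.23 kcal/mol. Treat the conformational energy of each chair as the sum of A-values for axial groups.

equatorial

C1 and C3 have the same parity, so for the cis isomer the two substituents are e,e in one chair and a,a in the other.
Chair I (methyl axial, acetyl axial): E = 2.94 kcal/mol.
Chair II (methyl equatorial, acetyl equatorial): E = 0.00 kcal/mol.
Chair II is the more stable (lower-energy) conformer, and in that chair the acetyl group is equatorial.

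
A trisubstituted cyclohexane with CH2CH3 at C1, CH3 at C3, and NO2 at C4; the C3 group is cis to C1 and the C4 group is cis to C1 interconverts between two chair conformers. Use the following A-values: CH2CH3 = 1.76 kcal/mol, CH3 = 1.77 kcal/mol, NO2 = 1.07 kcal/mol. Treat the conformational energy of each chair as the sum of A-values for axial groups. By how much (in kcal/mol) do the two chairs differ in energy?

2.46 kcal/mol

Chair I (ethyl axial, methyl axial, nitro equatorial): E = 3.53 kcal/mol.
Chair II (ethyl equatorial, methyl equatorial, nitro axial): E = 1.07 kcal/mol.
ΔE = 3.53 − 1.07 = 2.46 kcal/mol; chair II is more stable.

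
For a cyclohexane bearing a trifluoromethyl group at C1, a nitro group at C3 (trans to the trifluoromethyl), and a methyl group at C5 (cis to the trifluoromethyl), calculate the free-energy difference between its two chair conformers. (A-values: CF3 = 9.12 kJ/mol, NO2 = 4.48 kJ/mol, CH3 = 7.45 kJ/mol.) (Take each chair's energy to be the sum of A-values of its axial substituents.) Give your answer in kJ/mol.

Chair I (trifluoromethyl axial, nitro equatorial, methyl axial): E = 16.57 kJ/mol.
Chair II (trifluoromethyl equatorial, nitro axial, methyl equatorial): E = 4.48 kJ/mol.
ΔE = 16.57 − 4.48 = 12.09 kJ/mol; chair II is more stable.

12.09 kJ/mol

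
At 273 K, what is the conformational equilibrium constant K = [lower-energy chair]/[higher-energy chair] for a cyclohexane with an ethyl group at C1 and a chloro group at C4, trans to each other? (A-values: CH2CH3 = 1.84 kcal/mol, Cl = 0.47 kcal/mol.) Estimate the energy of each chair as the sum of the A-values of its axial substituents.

C1 and C4 have opposite parity, so for the trans isomer the two substituents are e,e in one chair and a,a in the other.
Chair I (ethyl axial, chloro axial): E = 2.31 kcal/mol; chair II (ethyl equatorial, chloro equatorial): E = 0.00 kcal/mol.
ΔG = 2.31 kcal/mol between the two chairs.
K = exp(ΔG/RT) with R = 1.987×10⁻³ kcal mol⁻¹ K⁻¹ and T = 273 K gives K ≈ 70.7.

K ≈ 70.7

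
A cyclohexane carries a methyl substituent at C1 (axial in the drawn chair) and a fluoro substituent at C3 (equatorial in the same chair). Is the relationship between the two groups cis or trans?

trans

C1 and C3 have the same parity, so their axial bonds point in the same direction.
With same-parity carbons, two substituents on the same face are both axial or both equatorial; opposite faces give one of each.
Here the groups are axial/equatorial → opposite face → trans.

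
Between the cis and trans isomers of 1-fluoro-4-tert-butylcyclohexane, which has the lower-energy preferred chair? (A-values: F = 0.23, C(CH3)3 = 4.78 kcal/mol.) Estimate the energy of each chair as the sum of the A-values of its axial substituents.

trans

At 1,4 positions (parity opposite): cis → (a,e or e,a); trans → (e,e or a,a).
Best chair for cis: E = 0.23 kcal/mol; best chair for trans: E = 0.00 kcal/mol.
The trans isomer is lower by 0.23 kcal/mol.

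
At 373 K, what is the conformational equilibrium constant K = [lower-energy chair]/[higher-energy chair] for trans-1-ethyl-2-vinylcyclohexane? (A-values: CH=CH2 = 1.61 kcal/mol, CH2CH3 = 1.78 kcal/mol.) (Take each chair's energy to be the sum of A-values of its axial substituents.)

K ≈ 96.9

C1 and C2 have opposite parity, so for the trans isomer the two substituents are e,e in one chair and a,a in the other.
Chair I (vinyl axial, ethyl axial): E = 3.39 kcal/mol; chair II (vinyl equatorial, ethyl equatorial): E = 0.00 kcal/mol.
ΔG = 3.39 kcal/mol between the two chairs.
K = exp(ΔG/RT) with R = 1.987×10⁻³ kcal mol⁻¹ K⁻¹ and T = 373 K gives K ≈ 96.9.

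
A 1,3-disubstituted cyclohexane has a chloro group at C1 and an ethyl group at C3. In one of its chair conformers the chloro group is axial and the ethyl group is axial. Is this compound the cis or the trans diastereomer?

C1 and C3 have the same parity, so their axial bonds point in the same direction.
With same-parity carbons, two substituents on the same face are both axial or both equatorial; opposite faces give one of each.
Here the groups are axial/axial → same face → cis.

cis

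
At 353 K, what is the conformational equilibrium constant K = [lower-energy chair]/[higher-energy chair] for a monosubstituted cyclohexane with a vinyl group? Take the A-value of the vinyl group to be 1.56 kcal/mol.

One chair has the vinyl group axial (E = 1.56 kcal/mol) and the other has it equatorial (E = 0).
ΔG = 1.56 kcal/mol between the two chairs.
K = exp(ΔG/RT) with R = 1.987×10⁻³ kcal mol⁻¹ K⁻¹ and T = 353 K gives K ≈ 9.25.

K ≈ 9.25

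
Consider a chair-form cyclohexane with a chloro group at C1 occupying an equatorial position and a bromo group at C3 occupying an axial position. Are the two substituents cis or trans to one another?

C1 and C3 have the same parity, so their axial bonds point in the same direction.
With same-parity carbons, two substituents on the same face are both axial or both equatorial; opposite faces give one of each.
Here the groups are equatorial/axial → opposite face → trans.

trans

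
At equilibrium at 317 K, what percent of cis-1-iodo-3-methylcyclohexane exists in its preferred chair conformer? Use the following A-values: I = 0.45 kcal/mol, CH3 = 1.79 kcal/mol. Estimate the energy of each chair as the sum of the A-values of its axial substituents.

97.2%

C1 and C3 have the same parity, so for the cis isomer the two substituents are e,e in one chair and a,a in the other.
Chair I (iodo axial, methyl axial): E = 2.24 kcal/mol; chair II (iodo equatorial, methyl equatorial): E = 0.00 kcal/mol.
ΔG = 2.24 kcal/mol between the two chairs.
K = exp(ΔG/RT) with R = 1.987×10⁻³ kcal mol⁻¹ K⁻¹ and T = 317 K gives K ≈ 35.
Fraction in the lower-energy chair = K/(K+1) = 97.2%.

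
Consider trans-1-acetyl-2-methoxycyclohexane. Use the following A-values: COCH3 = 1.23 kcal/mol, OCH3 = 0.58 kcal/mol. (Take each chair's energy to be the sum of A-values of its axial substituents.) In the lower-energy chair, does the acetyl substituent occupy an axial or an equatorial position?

C1 and C2 have opposite parity, so for the trans isomer the two substituents are e,e in one chair and a,a in the other.
Chair I (acetyl axial, methoxy axial): E = 1.81 kcal/mol.
Chair II (acetyl equatorial, methoxy equatorial): E = 0.00 kcal/mol.
Chair II is the more stable (lower-energy) conformer, and in that chair the acetyl group is equatorial.

equatorial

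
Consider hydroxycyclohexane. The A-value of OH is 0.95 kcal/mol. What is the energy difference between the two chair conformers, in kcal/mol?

0.95 kcal/mol

A monosubstituted cyclohexane has one chair with the hydroxyl group axial (E = A = 0.95 kcal/mol) and one with it equatorial (E = 0).
ΔE = 0.95 − 0 = 0.95 kcal/mol.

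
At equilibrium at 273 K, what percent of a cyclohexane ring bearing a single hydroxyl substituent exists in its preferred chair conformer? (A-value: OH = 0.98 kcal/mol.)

85.9%

One chair has the hydroxyl group axial (E = 0.98 kcal/mol) and the other has it equatorial (E = 0).
ΔG = 0.98 kcal/mol between the two chairs.
K = exp(ΔG/RT) with R = 1.987×10⁻³ kcal mol⁻¹ K⁻¹ and T = 273 K gives K ≈ 6.09.
Fraction in the lower-energy chair = K/(K+1) = 85.9%.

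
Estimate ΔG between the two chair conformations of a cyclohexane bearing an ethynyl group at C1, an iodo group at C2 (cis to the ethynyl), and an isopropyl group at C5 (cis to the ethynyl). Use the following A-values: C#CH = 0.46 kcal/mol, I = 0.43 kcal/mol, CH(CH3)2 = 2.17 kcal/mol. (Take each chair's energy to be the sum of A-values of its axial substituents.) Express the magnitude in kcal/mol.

2.20 kcal/mol

Chair I (ethynyl axial, iodo equatorial, isopropyl axial): E = 2.63 kcal/mol.
Chair II (ethynyl equatorial, iodo axial, isopropyl equatorial): E = 0.43 kcal/mol.
ΔE = 2.63 − 0.43 = 2.20 kcal/mol; chair II is more stable.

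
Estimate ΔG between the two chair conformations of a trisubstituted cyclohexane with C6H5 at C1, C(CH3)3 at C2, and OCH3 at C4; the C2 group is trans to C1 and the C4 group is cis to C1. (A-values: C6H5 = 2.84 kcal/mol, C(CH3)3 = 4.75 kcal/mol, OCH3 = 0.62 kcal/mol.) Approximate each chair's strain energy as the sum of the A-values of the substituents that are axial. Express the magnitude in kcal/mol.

6.97 kcal/mol

Chair I (phenyl axial, tert-butyl axial, methoxy equatorial): E = 7.59 kcal/mol.
Chair II (phenyl equatorial, tert-butyl equatorial, methoxy axial): E = 0.62 kcal/mol.
ΔE = 7.59 − 0.62 = 6.97 kcal/mol; chair II is more stable.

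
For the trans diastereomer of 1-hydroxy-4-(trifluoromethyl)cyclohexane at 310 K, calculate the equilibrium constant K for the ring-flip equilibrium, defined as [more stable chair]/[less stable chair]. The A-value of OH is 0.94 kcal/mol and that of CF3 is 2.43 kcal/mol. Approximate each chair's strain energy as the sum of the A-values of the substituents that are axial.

K ≈ 238

C1 and C4 have opposite parity, so for the trans isomer the two substituents are e,e in one chair and a,a in the other.
Chair I (hydroxyl axial, trifluoromethyl axial): E = 3.37 kcal/mol; chair II (hydroxyl equatorial, trifluoromethyl equatorial): E = 0.00 kcal/mol.
ΔG = 3.37 kcal/mol between the two chairs.
K = exp(ΔG/RT) with R = 1.987×10⁻³ kcal mol⁻¹ K⁻¹ and T = 310 K gives K ≈ 238.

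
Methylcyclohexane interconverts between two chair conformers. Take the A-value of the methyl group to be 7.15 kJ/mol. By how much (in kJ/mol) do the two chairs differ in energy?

A monosubstituted cyclohexane has one chair with the methyl group axial (E = A = 7.15 kJ/mol) and one with it equatorial (E = 0).
ΔE = 7.15 − 0 = 7.15 kJ/mol.

7.15 kJ/mol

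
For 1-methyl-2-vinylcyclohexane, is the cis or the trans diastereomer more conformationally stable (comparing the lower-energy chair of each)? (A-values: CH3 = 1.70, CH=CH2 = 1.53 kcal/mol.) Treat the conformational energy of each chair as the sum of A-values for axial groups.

trans

At 1,2 positions (parity opposite): cis → (a,e or e,a); trans → (e,e or a,a).
Best chair for cis: E = 1.53 kcal/mol; best chair for trans: E = 0.00 kcal/mol.
The trans isomer is lower by 1.53 kcal/mol.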